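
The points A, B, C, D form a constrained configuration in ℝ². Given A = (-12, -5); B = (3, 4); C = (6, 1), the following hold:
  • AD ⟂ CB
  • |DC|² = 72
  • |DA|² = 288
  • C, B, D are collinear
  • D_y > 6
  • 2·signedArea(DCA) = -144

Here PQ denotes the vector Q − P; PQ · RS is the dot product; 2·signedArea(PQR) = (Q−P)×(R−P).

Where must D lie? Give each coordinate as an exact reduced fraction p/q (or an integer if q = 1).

1. D_x = 0  [C, B, D are collinear ∩ AD ⟂ CB]
2. D_y = 7  [C, B, D are collinear ∩ AD ⟂ CB]
   → D = (0, 7)

D = (0, 7)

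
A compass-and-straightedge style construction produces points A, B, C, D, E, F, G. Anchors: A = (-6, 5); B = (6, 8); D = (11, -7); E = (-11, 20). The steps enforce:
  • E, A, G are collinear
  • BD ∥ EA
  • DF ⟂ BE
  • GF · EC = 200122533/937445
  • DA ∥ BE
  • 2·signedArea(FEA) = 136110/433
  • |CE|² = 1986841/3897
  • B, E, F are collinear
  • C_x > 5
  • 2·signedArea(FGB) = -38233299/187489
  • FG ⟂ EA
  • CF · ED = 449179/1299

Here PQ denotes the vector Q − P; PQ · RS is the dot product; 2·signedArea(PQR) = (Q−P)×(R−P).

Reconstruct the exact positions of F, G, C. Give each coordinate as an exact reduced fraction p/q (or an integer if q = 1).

C = (7103/1299, 1971/433)
F = (7103/433, 284/433)
G = (-5318/2165, -12191/2165)

1. F_x = 7103/433  [B, E, F are collinear ∩ DF ⟂ BE]
2. F_y = 284/433  [B, E, F are collinear ∩ DF ⟂ BE]
   → F = (7103/433, 284/433)
3. G_x = -5318/2165  [E, A, G are collinear ∩ FG ⟂ EA]
4. G_y = -12191/2165  [E, A, G are collinear ∩ FG ⟂ EA]
   → G = (-5318/2165, -12191/2165)
5. C_x = 7103/1299  [CF · ED = 449179/1299 ∩ GF · EC = 200122533/937445]
6. C_y = 1971/433  [CF · ED = 449179/1299 ∩ GF · EC = 200122533/937445]
   → C = (7103/1299, 1971/433)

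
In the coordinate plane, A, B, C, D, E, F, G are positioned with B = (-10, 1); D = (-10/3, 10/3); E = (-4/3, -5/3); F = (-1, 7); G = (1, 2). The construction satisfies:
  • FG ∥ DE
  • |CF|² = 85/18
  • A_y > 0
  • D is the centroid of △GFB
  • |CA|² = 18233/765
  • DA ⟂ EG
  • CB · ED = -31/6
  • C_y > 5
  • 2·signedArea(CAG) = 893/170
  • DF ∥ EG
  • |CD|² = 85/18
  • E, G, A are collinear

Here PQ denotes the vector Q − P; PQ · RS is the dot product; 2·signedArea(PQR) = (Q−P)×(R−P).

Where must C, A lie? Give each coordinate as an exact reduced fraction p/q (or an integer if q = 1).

1. C_x = -13/6  [line 2·x + -5·y + 181/6 = 0 ∩ |CD|² = 85/18]
2. C_y = 31/6  [line 2·x + -5·y + 181/6 = 0 ∩ |CD|² = 85/18]
   → C = (-13/6, 31/6)
3. A_x = 181/510  [E, G, A are collinear ∩ DA ⟂ EG]
4. A_y = 503/510  [E, G, A are collinear ∩ DA ⟂ EG]
   → A = (181/510, 503/510)

A = (181/510, 503/510)
C = (-13/6, 31/6)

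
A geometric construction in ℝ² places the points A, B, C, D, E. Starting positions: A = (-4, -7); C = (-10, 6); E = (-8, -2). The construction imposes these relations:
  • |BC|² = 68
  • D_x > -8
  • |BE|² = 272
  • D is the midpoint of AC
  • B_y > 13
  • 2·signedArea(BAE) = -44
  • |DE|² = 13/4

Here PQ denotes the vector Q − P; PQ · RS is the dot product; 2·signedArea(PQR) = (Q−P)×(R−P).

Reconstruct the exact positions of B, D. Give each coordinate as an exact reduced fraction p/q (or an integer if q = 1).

B = (-12, 14)
D = (-7, -1/2)

1. B_x = -12  [line -5·x + -4·y + -4 = 0 ∩ |BC|² = 68]
2. B_y = 14  [line -5·x + -4·y + -4 = 0 ∩ |BC|² = 68]
   → B = (-12, 14)
3. D_x = -7  [D is the midpoint of AC]
4. D_y = -1/2  [D is the midpoint of AC]
   → D = (-7, -1/2)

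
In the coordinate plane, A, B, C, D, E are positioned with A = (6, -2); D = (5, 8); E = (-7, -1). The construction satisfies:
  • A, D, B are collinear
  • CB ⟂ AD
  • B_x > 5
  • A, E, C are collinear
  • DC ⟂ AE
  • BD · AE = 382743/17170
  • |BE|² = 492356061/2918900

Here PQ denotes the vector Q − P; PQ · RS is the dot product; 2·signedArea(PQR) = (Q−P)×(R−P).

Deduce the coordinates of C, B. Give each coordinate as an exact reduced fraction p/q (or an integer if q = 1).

B = (102491/17170, -2905/1717)
C = (721/170, -317/170)

1. C_x = 721/170  [A, E, C are collinear ∩ DC ⟂ AE]
2. C_y = -317/170  [A, E, C are collinear ∩ DC ⟂ AE]
   → C = (721/170, -317/170)
3. B_x = 102491/17170  [A, D, B are collinear ∩ CB ⟂ AD]
4. B_y = -2905/1717  [A, D, B are collinear ∩ CB ⟂ AD]
   → B = (102491/17170, -2905/1717)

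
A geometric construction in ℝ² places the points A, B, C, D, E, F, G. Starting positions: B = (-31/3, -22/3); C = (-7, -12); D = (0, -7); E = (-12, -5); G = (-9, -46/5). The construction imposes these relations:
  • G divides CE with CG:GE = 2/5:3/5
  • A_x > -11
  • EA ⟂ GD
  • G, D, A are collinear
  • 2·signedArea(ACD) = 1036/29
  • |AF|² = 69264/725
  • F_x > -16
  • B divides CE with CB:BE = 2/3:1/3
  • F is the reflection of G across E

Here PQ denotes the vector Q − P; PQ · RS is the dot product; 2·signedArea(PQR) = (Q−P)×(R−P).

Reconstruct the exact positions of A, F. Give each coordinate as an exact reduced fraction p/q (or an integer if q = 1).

A = (-315/29, -280/29)
F = (-15, -4/5)

1. A_x = -315/29  [G, D, A are collinear ∩ EA ⟂ GD]
2. A_y = -280/29  [G, D, A are collinear ∩ EA ⟂ GD]
   → A = (-315/29, -280/29)
3. F_x = -15  [F is the reflection of G across E]
4. F_y = -4/5  [F is the reflection of G across E]
   → F = (-15, -4/5)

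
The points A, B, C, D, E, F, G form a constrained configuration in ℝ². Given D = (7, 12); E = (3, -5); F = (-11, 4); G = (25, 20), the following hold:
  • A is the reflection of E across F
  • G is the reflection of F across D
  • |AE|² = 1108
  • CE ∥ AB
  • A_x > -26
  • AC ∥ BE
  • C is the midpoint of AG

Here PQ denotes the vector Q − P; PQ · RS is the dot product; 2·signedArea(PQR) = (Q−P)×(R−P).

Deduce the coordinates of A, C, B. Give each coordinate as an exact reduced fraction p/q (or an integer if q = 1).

A = (-25, 13)
B = (-22, -17/2)
C = (0, 33/2)

1. A_x = -25  [A is the reflection of E across F]
2. A_y = 13  [A is the reflection of E across F]
   → A = (-25, 13)
3. C_x = 0  [C is the midpoint of AG]
4. C_y = 33/2  [C is the midpoint of AG]
   → C = (0, 33/2)
5. B_x = -22  [AC ∥ BE ∩ CE ∥ AB]
6. B_y = -17/2  [AC ∥ BE ∩ CE ∥ AB]
   → B = (-22, -17/2)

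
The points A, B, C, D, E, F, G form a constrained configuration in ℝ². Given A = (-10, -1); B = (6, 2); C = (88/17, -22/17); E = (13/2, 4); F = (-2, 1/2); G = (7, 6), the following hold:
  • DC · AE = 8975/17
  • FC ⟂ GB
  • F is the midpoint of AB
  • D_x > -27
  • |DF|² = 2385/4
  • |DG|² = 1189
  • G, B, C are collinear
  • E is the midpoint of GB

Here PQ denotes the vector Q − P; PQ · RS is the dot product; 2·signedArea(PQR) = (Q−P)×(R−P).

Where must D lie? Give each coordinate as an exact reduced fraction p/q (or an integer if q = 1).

D = (-26, -4)

1. D_x = -26  [line -33/2·x + -5·y + -449 = 0 ∩ |DG|² = 1189]
2. D_y = -4  [line -33/2·x + -5·y + -449 = 0 ∩ |DG|² = 1189]
   → D = (-26, -4)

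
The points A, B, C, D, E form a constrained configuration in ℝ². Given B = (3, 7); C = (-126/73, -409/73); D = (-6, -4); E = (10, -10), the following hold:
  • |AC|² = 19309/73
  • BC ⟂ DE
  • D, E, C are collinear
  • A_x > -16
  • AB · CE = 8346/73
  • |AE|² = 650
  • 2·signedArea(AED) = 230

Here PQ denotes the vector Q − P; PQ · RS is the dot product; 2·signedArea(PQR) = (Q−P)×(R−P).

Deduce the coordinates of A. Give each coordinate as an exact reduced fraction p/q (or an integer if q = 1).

A = (-15, -15)

1. A_x = -15  [2·signedArea(AED) = 230 ∩ AB · CE = 8346/73]
2. A_y = -15  [2·signedArea(AED) = 230 ∩ AB · CE = 8346/73]
   → A = (-15, -15)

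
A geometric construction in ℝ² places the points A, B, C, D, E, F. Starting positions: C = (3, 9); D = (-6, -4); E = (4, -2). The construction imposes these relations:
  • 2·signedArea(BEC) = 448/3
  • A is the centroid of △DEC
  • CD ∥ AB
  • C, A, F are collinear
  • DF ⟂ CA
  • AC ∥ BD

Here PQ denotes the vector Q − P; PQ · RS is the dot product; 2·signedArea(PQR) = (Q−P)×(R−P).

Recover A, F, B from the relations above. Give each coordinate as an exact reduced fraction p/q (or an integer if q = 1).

1. A_x = 1/3  [A is the centroid of △DEC]
2. A_y = 1  [A is the centroid of △DEC]
   → A = (1/3, 1)
3. F_x = -9/5  [C, A, F are collinear ∩ DF ⟂ CA]
4. F_y = -27/5  [C, A, F are collinear ∩ DF ⟂ CA]
   → F = (-9/5, -27/5)
5. B_x = -26/3  [AC ∥ BD ∩ CD ∥ AB]
6. B_y = -12  [AC ∥ BD ∩ CD ∥ AB]
   → B = (-26/3, -12)

A = (1/3, 1)
B = (-26/3, -12)
F = (-9/5, -27/5)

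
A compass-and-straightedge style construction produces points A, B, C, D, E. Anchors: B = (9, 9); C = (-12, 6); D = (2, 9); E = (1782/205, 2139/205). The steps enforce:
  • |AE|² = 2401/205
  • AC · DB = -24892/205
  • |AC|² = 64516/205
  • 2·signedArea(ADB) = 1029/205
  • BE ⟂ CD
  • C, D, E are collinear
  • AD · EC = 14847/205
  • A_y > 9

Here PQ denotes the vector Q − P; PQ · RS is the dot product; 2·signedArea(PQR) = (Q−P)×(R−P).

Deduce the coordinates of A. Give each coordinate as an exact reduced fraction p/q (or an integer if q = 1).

A = (1096/205, 1992/205)

1. A_x = 1096/205  [2·signedArea(ADB) = 1029/205 ∩ AD · EC = 14847/205]
2. A_y = 1992/205  [2·signedArea(ADB) = 1029/205 ∩ AD · EC = 14847/205]
   → A = (1096/205, 1992/205)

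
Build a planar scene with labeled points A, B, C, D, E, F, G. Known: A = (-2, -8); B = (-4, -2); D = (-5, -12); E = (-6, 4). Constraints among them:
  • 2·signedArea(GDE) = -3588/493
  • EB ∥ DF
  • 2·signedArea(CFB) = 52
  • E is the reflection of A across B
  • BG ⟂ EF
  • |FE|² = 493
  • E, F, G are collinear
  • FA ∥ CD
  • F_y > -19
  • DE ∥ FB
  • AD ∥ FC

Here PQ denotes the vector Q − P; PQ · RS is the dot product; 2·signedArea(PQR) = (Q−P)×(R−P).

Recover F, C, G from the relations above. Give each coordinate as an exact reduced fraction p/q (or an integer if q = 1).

C = (-6, -22)
F = (-3, -18)
G = (-2544/493, -1064/493)

1. F_x = -3  [DE ∥ FB ∩ EB ∥ DF]
2. F_y = -18  [DE ∥ FB ∩ EB ∥ DF]
   → F = (-3, -18)
3. C_x = -6  [FA ∥ CD ∩ AD ∥ FC]
4. C_y = -22  [FA ∥ CD ∩ AD ∥ FC]
   → C = (-6, -22)
5. G_x = -2544/493  [E, F, G are collinear ∩ BG ⟂ EF]
6. G_y = -1064/493  [E, F, G are collinear ∩ BG ⟂ EF]
   → G = (-2544/493, -1064/493)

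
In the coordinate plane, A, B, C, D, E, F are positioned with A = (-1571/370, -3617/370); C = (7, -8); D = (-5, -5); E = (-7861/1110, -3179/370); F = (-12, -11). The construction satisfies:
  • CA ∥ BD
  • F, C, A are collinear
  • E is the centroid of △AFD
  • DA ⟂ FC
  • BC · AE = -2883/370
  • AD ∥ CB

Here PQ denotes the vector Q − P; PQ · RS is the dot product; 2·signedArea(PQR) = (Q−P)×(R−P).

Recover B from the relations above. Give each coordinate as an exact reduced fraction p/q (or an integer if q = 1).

B = (2311/370, -1193/370)

1. B_x = 2311/370  [CA ∥ BD ∩ AD ∥ CB]
2. B_y = -1193/370  [CA ∥ BD ∩ AD ∥ CB]
   → B = (2311/370, -1193/370)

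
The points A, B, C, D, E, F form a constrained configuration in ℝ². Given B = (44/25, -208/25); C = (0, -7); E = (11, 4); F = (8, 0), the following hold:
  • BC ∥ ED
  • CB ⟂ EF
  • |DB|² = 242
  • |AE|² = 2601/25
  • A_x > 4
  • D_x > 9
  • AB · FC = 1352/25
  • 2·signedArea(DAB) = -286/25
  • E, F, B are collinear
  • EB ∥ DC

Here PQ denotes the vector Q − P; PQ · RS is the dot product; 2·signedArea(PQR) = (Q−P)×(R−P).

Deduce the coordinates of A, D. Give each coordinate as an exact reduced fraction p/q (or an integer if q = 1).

A = (122/25, -104/25)
D = (231/25, 133/25)

1. A_x = 122/25  [line 8·x + 7·y + -248/25 = 0 ∩ |AE|² = 2601/25]
2. A_y = -104/25  [line 8·x + 7·y + -248/25 = 0 ∩ |AE|² = 2601/25]
   → A = (122/25, -104/25)
3. D_x = 231/25  [EB ∥ DC ∩ BC ∥ ED]
4. D_y = 133/25  [EB ∥ DC ∩ BC ∥ ED]
   → D = (231/25, 133/25)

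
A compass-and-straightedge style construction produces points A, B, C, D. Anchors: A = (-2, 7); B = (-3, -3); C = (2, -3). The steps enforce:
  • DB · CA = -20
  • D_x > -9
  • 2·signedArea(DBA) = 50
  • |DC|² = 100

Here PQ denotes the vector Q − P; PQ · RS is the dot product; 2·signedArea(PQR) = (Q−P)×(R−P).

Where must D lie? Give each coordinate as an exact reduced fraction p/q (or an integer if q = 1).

1. D_x = -8  [2·signedArea(DBA) = 50 ∩ DB · CA = -20]
2. D_y = -3  [2·signedArea(DBA) = 50 ∩ DB · CA = -20]
   → D = (-8, -3)

D = (-8, -3)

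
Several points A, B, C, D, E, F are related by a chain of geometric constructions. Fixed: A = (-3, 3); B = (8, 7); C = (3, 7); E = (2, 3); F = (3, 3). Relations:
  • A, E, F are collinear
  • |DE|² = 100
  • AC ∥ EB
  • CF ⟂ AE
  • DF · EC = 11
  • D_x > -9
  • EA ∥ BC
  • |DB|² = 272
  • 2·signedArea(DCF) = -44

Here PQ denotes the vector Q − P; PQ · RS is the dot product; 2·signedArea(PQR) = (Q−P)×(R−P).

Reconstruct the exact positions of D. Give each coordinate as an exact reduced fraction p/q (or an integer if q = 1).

1. D_x = -8  [2·signedArea(DCF) = -44 ∩ DF · EC = 11]
2. D_y = 3  [2·signedArea(DCF) = -44 ∩ DF · EC = 11]
   → D = (-8, 3)

D = (-8, 3)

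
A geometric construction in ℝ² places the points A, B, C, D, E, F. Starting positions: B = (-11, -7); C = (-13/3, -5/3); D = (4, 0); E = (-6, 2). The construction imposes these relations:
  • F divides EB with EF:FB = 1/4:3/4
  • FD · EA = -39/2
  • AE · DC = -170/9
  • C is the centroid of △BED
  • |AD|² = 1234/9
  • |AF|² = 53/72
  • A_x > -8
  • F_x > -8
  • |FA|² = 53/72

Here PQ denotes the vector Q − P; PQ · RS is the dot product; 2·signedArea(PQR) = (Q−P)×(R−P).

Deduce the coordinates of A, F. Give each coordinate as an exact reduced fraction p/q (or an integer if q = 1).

A = (-23/3, -1)
F = (-29/4, -1/4)

1. F_x = -29/4  [F divides EB with EF:FB = 1/4:3/4]
2. F_y = -1/4  [F divides EB with EF:FB = 1/4:3/4]
   → F = (-29/4, -1/4)
3. A_x = -23/3  [AE · DC = -170/9 ∩ FD · EA = -39/2]
4. A_y = -1  [AE · DC = -170/9 ∩ FD · EA = -39/2]
   → A = (-23/3, -1)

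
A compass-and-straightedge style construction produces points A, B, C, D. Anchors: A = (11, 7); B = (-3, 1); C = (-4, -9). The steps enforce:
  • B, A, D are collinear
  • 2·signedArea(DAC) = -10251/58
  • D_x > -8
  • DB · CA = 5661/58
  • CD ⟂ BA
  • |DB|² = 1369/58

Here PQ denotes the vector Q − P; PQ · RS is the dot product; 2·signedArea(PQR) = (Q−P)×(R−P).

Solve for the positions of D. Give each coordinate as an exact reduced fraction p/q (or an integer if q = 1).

1. D_x = -433/58  [B, A, D are collinear ∩ CD ⟂ BA]
2. D_y = -53/58  [B, A, D are collinear ∩ CD ⟂ BA]
   → D = (-433/58, -53/58)

D = (-433/58, -53/58)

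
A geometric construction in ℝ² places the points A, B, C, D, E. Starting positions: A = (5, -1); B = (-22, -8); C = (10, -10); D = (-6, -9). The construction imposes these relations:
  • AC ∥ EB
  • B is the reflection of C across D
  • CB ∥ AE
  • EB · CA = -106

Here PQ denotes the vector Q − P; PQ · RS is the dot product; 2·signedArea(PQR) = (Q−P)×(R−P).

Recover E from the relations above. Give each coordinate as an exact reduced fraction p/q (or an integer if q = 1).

1. E_x = -27  [AC ∥ EB ∩ CB ∥ AE]
2. E_y = 1  [AC ∥ EB ∩ CB ∥ AE]
   → E = (-27, 1)

E = (-27, 1)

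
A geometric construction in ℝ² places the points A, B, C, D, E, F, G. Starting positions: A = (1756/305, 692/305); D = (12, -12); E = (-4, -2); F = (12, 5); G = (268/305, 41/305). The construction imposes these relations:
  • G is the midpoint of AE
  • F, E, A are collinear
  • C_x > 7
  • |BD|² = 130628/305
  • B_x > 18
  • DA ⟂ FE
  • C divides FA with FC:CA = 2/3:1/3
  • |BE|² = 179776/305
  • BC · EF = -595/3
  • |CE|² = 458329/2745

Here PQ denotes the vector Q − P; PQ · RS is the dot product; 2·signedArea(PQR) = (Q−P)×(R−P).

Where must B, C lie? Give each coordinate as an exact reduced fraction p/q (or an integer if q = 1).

1. C_x = 7172/915  [C divides FA with FC:CA = 2/3:1/3]
2. C_y = 2909/915  [C divides FA with FC:CA = 2/3:1/3]
   → C = (7172/915, 2909/915)
3. B_x = 5564/305  [line -16·x + -7·y + 346 = 0 ∩ |BE|² = 179776/305]
4. B_y = 2358/305  [line -16·x + -7·y + 346 = 0 ∩ |BE|² = 179776/305]
   → B = (5564/305, 2358/305)

B = (5564/305, 2358/305)
C = (7172/915, 2909/915)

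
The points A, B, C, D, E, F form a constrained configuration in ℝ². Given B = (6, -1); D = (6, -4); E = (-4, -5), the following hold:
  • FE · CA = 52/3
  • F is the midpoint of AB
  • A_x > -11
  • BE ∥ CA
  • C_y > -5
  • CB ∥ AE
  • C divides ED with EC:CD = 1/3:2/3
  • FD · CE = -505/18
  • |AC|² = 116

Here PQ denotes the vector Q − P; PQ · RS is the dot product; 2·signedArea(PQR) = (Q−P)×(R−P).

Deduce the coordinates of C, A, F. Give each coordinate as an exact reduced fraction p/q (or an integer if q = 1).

A = (-32/3, -26/3)
C = (-2/3, -14/3)
F = (-7/3, -29/6)

1. C_x = -2/3  [C divides ED with EC:CD = 1/3:2/3]
2. C_y = -14/3  [C divides ED with EC:CD = 1/3:2/3]
   → C = (-2/3, -14/3)
3. A_x = -32/3  [CB ∥ AE ∩ BE ∥ CA]
4. A_y = -26/3  [CB ∥ AE ∩ BE ∥ CA]
   → A = (-32/3, -26/3)
5. F_x = -7/3  [F is the midpoint of AB]
6. F_y = -29/6  [F is the midpoint of AB]
   → F = (-7/3, -29/6)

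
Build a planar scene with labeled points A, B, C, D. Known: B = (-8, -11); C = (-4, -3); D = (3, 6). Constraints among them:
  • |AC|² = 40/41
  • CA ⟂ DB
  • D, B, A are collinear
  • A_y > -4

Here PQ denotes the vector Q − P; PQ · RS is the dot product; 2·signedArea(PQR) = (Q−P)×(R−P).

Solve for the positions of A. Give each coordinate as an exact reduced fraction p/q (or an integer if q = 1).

A = (-130/41, -145/41)

1. A_x = -130/41  [D, B, A are collinear ∩ CA ⟂ DB]
2. A_y = -145/41  [D, B, A are collinear ∩ CA ⟂ DB]
   → A = (-130/41, -145/41)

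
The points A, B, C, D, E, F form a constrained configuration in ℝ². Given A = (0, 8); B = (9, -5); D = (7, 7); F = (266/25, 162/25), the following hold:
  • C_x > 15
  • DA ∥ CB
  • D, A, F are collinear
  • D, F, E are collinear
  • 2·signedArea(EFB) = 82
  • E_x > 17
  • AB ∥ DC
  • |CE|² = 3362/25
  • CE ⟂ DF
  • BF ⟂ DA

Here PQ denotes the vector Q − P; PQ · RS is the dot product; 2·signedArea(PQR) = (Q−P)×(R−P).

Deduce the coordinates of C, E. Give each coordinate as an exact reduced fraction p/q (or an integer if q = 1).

1. C_x = 16  [DA ∥ CB ∩ AB ∥ DC]
2. C_y = -6  [DA ∥ CB ∩ AB ∥ DC]
   → C = (16, -6)
3. E_x = 441/25  [D, F, E are collinear ∩ CE ⟂ DF]
4. E_y = 137/25  [D, F, E are collinear ∩ CE ⟂ DF]
   → E = (441/25, 137/25)

C = (16, -6)
E = (441/25, 137/25)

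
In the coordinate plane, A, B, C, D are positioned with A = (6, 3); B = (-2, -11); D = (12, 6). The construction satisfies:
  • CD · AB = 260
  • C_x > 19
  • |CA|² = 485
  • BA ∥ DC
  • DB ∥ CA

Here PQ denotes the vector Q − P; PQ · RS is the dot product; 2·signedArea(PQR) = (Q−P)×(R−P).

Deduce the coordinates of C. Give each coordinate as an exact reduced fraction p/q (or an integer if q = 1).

1. C_x = 20  [DB ∥ CA ∩ BA ∥ DC]
2. C_y = 20  [DB ∥ CA ∩ BA ∥ DC]
   → C = (20, 20)

C = (20, 20)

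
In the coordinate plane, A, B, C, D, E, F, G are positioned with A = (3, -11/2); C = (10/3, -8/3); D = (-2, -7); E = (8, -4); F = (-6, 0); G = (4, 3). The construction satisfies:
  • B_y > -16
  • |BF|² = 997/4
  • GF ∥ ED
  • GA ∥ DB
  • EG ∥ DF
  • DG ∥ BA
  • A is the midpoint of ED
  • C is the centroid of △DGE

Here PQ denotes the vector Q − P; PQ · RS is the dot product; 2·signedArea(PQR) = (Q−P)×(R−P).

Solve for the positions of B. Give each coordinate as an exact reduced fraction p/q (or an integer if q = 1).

1. B_x = -3  [DG ∥ BA ∩ GA ∥ DB]
2. B_y = -31/2  [DG ∥ BA ∩ GA ∥ DB]
   → B = (-3, -31/2)

B = (-3, -31/2)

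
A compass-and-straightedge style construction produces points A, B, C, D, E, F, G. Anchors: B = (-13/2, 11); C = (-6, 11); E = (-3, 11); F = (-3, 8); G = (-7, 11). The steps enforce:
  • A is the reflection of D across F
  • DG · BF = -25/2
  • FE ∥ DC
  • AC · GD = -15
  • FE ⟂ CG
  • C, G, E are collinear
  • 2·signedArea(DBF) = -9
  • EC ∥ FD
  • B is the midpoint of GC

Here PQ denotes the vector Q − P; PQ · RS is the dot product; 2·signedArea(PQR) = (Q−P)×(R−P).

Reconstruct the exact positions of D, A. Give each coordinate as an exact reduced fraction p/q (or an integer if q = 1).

1. D_x = -6  [FE ∥ DC ∩ EC ∥ FD]
2. D_y = 8  [FE ∥ DC ∩ EC ∥ FD]
   → D = (-6, 8)
3. A_x = 0  [A is the reflection of D across F]
4. A_y = 8  [A is the reflection of D across F]
   → A = (0, 8)

A = (0, 8)
D = (-6, 8)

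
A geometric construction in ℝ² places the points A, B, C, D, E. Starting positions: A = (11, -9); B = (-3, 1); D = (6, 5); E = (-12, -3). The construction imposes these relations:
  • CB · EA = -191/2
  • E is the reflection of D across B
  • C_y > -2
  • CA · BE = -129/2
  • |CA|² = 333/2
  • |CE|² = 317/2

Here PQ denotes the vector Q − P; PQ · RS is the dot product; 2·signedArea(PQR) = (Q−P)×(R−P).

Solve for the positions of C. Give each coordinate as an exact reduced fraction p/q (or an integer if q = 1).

C = (1/2, -3/2)

1. C_x = 1/2  [CA · BE = -129/2 ∩ CB · EA = -191/2]
2. C_y = -3/2  [CA · BE = -129/2 ∩ CB · EA = -191/2]
   → C = (1/2, -3/2)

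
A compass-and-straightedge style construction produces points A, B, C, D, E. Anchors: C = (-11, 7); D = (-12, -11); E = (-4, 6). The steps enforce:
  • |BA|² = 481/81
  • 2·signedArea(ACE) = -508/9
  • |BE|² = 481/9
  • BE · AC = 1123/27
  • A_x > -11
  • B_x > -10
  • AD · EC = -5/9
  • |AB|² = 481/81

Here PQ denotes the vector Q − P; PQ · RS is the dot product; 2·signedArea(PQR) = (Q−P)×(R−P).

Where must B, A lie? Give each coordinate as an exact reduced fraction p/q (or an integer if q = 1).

1. A_x = -32/3  [2·signedArea(ACE) = -508/9 ∩ AD · EC = -5/9]
2. A_y = -10/9  [2·signedArea(ACE) = -508/9 ∩ AD · EC = -5/9]
   → A = (-32/3, -10/9)
3. B_x = -9  [line 1/3·x + -73/9·y + 227/27 = 0 ∩ |BA|² = 481/81]
4. B_y = 2/3  [line 1/3·x + -73/9·y + 227/27 = 0 ∩ |BA|² = 481/81]
   → B = (-9, 2/3)

A = (-32/3, -10/9)
B = (-9, 2/3)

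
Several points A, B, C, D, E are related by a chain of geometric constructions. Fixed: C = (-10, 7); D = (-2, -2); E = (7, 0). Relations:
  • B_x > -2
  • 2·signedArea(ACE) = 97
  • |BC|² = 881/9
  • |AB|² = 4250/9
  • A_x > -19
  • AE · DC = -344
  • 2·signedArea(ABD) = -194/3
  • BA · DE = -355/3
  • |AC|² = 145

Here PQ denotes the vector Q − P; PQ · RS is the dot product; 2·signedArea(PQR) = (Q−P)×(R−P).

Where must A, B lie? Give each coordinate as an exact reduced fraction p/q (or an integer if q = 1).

A = (-18, 16)
B = (-5/3, 5/3)

1. A_x = -18  [AE · DC = -344 ∩ 2·signedArea(ACE) = 97]
2. A_y = 16  [AE · DC = -344 ∩ 2·signedArea(ACE) = 97]
   → A = (-18, 16)
3. B_x = -5/3  [BA · DE = -355/3 ∩ 2·signedArea(ABD) = -194/3]
4. B_y = 5/3  [BA · DE = -355/3 ∩ 2·signedArea(ABD) = -194/3]
   → B = (-5/3, 5/3)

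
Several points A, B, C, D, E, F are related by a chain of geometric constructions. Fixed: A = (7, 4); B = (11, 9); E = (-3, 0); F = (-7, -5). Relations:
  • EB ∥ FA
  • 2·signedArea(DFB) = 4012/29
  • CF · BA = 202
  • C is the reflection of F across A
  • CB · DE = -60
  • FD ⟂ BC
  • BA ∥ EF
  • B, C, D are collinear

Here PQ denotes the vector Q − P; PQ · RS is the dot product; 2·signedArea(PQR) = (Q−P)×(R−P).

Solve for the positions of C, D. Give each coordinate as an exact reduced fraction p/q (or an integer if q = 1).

1. C_x = 21  [C is the reflection of F across A]
2. C_y = 13  [C is the reflection of F across A]
   → C = (21, 13)
3. D_x = -271/29  [B, C, D are collinear ∩ FD ⟂ BC]
4. D_y = 25/29  [B, C, D are collinear ∩ FD ⟂ BC]
   → D = (-271/29, 25/29)

C = (21, 13)
D = (-271/29, 25/29)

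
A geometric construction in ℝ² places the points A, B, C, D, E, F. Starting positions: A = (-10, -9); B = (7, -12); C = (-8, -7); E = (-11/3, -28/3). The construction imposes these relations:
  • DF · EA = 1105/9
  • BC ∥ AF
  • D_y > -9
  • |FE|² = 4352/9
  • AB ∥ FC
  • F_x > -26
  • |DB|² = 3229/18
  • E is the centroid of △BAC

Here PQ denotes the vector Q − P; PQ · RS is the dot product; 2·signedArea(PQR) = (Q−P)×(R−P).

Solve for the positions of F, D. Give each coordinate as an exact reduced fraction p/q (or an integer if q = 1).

D = (-35/6, -49/6)
F = (-25, -4)

1. F_x = -25  [AB ∥ FC ∩ BC ∥ AF]
2. F_y = -4  [AB ∥ FC ∩ BC ∥ AF]
   → F = (-25, -4)
3. D_x = -35/6  [line 19/3·x + -1/3·y + 308/9 = 0 ∩ |DB|² = 3229/18]
4. D_y = -49/6  [line 19/3·x + -1/3·y + 308/9 = 0 ∩ |DB|² = 3229/18]
   → D = (-35/6, -49/6)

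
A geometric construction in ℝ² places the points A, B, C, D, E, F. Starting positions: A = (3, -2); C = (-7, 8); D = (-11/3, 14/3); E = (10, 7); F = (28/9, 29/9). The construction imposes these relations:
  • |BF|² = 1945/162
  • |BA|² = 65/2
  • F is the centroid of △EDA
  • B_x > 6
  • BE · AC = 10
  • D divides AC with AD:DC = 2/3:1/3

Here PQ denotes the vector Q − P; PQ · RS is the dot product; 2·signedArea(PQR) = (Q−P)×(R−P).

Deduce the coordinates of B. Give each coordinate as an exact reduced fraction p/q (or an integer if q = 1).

1. B_x = 13/2  [line 10·x + -10·y + -40 = 0 ∩ |BF|² = 1945/162]
2. B_y = 5/2  [line 10·x + -10·y + -40 = 0 ∩ |BF|² = 1945/162]
   → B = (13/2, 5/2)

B = (13/2, 5/2)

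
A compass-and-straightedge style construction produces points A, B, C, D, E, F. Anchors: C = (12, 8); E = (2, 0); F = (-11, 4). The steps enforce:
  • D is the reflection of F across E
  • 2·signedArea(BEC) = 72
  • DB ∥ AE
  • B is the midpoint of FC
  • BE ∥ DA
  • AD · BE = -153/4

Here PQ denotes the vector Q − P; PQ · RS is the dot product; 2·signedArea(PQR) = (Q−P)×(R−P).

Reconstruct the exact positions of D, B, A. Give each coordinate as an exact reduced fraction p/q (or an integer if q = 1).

A = (33/2, -10)
B = (1/2, 6)
D = (15, -4)

1. D_x = 15  [D is the reflection of F across E]
2. D_y = -4  [D is the reflection of F across E]
   → D = (15, -4)
3. B_x = 1/2  [B is the midpoint of FC]
4. B_y = 6  [B is the midpoint of FC]
   → B = (1/2, 6)
5. A_x = 33/2  [DB ∥ AE ∩ BE ∥ DA]
6. A_y = -10  [DB ∥ AE ∩ BE ∥ DA]
   → A = (33/2, -10)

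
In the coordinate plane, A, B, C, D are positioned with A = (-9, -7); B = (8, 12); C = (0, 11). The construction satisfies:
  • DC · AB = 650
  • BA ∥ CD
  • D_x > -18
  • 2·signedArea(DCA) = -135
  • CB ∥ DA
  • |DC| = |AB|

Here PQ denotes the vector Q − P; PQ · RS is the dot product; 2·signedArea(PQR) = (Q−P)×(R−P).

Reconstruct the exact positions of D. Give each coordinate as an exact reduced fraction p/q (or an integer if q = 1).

1. D_x = -17  [CB ∥ DA ∩ BA ∥ CD]
2. D_y = -8  [CB ∥ DA ∩ BA ∥ CD]
   → D = (-17, -8)

D = (-17, -8)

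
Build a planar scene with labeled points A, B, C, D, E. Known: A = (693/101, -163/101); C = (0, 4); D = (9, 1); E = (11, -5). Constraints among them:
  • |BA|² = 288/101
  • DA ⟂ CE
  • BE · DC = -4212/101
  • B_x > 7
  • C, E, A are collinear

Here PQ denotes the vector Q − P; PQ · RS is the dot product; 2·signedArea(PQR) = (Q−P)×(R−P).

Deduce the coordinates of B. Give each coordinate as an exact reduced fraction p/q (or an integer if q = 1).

B = (801/101, -31/101)

1. B_x = 801/101  [line 9·x + -3·y + -7302/101 = 0 ∩ |BA|² = 288/101]
2. B_y = -31/101  [line 9·x + -3·y + -7302/101 = 0 ∩ |BA|² = 288/101]
   → B = (801/101, -31/101)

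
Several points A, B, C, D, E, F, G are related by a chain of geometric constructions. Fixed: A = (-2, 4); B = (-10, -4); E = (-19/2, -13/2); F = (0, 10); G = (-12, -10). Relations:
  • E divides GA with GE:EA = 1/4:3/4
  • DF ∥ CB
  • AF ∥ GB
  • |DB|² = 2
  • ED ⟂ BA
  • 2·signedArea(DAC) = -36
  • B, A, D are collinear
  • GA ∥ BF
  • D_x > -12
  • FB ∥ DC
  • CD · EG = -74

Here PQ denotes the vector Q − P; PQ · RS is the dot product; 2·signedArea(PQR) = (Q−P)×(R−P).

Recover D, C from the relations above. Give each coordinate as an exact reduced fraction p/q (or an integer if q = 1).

1. D_x = -11  [B, A, D are collinear ∩ ED ⟂ BA]
2. D_y = -5  [B, A, D are collinear ∩ ED ⟂ BA]
   → D = (-11, -5)
3. C_x = -21  [DF ∥ CB ∩ FB ∥ DC]
4. C_y = -19  [DF ∥ CB ∩ FB ∥ DC]
   → C = (-21, -19)

C = (-21, -19)
D = (-11, -5)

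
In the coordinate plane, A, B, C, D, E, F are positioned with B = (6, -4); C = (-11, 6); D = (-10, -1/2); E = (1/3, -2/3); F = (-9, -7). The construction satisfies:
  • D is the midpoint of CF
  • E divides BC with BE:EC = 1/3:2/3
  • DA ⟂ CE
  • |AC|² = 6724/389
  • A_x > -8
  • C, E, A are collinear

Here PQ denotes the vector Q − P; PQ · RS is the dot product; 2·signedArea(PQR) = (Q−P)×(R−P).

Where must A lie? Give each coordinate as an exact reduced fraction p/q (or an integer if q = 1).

A = (-2885/389, 1514/389)

1. A_x = -2885/389  [C, E, A are collinear ∩ DA ⟂ CE]
2. A_y = 1514/389  [C, E, A are collinear ∩ DA ⟂ CE]
   → A = (-2885/389, 1514/389)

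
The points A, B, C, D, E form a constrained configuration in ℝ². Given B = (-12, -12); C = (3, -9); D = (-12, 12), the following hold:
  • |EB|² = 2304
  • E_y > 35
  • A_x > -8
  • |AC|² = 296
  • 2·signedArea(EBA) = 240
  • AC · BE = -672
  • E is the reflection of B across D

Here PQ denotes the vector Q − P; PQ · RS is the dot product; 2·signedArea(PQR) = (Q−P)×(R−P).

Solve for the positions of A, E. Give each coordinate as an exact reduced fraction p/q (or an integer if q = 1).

A = (-7, 5)
E = (-12, 36)

1. E_x = -12  [E is the reflection of B across D]
2. E_y = 36  [E is the reflection of B across D]
   → E = (-12, 36)
3. A_x = -7  [AC · BE = -672 ∩ 2·signedArea(EBA) = 240]
4. A_y = 5  [AC · BE = -672 ∩ 2·signedArea(EBA) = 240]
   → A = (-7, 5)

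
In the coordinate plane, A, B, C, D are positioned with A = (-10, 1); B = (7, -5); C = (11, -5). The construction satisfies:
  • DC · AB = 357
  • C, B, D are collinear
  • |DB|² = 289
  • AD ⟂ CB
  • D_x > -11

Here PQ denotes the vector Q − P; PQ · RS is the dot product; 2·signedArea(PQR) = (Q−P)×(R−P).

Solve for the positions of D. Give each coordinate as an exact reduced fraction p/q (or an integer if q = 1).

D = (-10, -5)

1. D_x = -10  [C, B, D are collinear ∩ AD ⟂ CB]
2. D_y = -5  [C, B, D are collinear ∩ AD ⟂ CB]
   → D = (-10, -5)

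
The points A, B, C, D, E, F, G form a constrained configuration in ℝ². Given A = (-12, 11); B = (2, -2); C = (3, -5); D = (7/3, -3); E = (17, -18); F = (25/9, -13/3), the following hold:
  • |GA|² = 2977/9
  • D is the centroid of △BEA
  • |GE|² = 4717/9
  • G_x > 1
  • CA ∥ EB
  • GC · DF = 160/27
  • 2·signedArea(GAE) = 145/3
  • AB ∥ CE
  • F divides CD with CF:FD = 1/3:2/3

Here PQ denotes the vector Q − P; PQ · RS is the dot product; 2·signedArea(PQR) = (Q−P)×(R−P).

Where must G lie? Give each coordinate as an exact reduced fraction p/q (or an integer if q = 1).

1. G_x = 5/3  [2·signedArea(GAE) = 145/3 ∩ GC · DF = 160/27]
2. G_y = -1  [2·signedArea(GAE) = 145/3 ∩ GC · DF = 160/27]
   → G = (5/3, -1)

G = (5/3, -1)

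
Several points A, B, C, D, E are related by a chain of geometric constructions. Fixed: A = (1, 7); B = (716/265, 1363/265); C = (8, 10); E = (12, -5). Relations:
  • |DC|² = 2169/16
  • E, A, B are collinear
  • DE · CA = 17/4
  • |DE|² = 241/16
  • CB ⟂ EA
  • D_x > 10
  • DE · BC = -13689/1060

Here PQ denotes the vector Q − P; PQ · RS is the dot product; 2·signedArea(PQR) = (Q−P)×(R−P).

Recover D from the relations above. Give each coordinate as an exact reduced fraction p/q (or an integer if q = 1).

1. D_x = 11  [DE · BC = -13689/1060 ∩ DE · CA = 17/4]
2. D_y = -5/4  [DE · BC = -13689/1060 ∩ DE · CA = 17/4]
   → D = (11, -5/4)

D = (11, -5/4)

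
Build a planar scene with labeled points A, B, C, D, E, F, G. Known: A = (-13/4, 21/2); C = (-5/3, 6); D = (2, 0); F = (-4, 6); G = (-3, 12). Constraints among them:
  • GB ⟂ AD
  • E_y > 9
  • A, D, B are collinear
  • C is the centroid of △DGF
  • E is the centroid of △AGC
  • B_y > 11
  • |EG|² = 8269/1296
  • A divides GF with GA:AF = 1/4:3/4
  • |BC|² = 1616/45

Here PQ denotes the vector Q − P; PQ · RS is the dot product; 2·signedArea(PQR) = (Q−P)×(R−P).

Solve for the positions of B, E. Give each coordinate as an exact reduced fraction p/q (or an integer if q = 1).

B = (-19/5, 58/5)
E = (-95/36, 19/2)

1. B_x = -19/5  [A, D, B are collinear ∩ GB ⟂ AD]
2. B_y = 58/5  [A, D, B are collinear ∩ GB ⟂ AD]
   → B = (-19/5, 58/5)
3. E_x = -95/36  [E is the centroid of △AGC]
4. E_y = 19/2  [E is the centroid of △AGC]
   → E = (-95/36, 19/2)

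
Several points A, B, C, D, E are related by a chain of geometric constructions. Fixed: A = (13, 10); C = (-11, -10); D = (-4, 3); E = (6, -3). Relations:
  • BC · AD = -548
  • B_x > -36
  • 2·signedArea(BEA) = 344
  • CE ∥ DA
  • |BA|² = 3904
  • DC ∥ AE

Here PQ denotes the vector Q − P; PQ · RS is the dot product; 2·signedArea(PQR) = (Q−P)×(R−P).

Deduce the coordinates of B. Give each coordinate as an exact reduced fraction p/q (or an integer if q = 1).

1. B_x = -35  [BC · AD = -548 ∩ 2·signedArea(BEA) = 344]
2. B_y = -30  [BC · AD = -548 ∩ 2·signedArea(BEA) = 344]
   → B = (-35, -30)

B = (-35, -30)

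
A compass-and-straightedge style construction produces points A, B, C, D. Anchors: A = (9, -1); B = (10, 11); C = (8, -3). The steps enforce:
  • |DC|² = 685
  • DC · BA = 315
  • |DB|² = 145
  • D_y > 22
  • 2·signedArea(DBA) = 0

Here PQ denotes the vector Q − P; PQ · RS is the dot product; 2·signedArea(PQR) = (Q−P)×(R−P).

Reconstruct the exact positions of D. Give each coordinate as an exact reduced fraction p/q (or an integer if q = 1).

D = (11, 23)

1. D_x = 11  [2·signedArea(DBA) = 0 ∩ DC · BA = 315]
2. D_y = 23  [2·signedArea(DBA) = 0 ∩ DC · BA = 315]
   → D = (11, 23)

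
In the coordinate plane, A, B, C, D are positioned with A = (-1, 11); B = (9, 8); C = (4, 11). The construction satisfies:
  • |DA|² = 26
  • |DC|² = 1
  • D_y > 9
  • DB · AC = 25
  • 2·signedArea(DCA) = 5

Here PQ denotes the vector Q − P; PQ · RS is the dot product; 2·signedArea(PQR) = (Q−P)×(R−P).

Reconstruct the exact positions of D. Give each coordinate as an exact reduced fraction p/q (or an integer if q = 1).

1. D_x = 4  [2·signedArea(DCA) = 5 ∩ DB · AC = 25]
2. D_y = 10  [2·signedArea(DCA) = 5 ∩ DB · AC = 25]
   → D = (4, 10)

D = (4, 10)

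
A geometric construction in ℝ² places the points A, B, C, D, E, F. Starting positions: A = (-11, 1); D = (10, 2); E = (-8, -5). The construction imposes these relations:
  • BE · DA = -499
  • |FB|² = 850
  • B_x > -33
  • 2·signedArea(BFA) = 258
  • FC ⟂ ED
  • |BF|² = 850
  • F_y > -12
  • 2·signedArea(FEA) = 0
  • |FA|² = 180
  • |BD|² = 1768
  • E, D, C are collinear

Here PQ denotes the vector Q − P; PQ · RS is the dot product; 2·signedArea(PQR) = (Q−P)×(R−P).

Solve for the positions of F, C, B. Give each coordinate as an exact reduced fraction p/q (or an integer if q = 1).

1. B_x = -32  [line 21·x + 1·y + 672 = 0 ∩ |BD|² = 1768]
2. B_y = 0  [line 21·x + 1·y + 672 = 0 ∩ |BD|² = 1768]
   → B = (-32, 0)
3. F_x = -5  [2·signedArea(FEA) = 0 ∩ 2·signedArea(BFA) = 258]
4. F_y = -11  [2·signedArea(FEA) = 0 ∩ 2·signedArea(BFA) = 258]
   → F = (-5, -11)
5. C_x = -2768/373  [E, D, C are collinear ∩ FC ⟂ ED]
6. C_y = -1781/373  [E, D, C are collinear ∩ FC ⟂ ED]
   → C = (-2768/373, -1781/373)

B = (-32, 0)
C = (-2768/373, -1781/373)
F = (-5, -11)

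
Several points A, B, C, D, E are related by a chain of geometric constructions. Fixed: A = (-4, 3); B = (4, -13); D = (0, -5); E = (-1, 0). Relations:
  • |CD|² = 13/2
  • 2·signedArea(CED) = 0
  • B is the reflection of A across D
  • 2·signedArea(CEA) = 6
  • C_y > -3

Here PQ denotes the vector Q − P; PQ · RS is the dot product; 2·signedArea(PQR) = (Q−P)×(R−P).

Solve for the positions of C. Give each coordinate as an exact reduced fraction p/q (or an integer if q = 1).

C = (-1/2, -5/2)

1. C_x = -1/2  [2·signedArea(CED) = 0 ∩ 2·signedArea(CEA) = 6]
2. C_y = -5/2  [2·signedArea(CED) = 0 ∩ 2·signedArea(CEA) = 6]
   → C = (-1/2, -5/2)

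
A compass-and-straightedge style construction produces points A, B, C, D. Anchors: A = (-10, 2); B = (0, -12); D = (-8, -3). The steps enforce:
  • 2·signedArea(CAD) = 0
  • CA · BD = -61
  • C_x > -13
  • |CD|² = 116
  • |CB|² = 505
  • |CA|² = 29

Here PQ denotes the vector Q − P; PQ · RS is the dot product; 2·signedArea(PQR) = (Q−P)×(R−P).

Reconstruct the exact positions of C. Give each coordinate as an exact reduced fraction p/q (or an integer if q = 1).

C = (-12, 7)

1. C_x = -12  [2·signedArea(CAD) = 0 ∩ CA · BD = -61]
2. C_y = 7  [2·signedArea(CAD) = 0 ∩ CA · BD = -61]
   → C = (-12, 7)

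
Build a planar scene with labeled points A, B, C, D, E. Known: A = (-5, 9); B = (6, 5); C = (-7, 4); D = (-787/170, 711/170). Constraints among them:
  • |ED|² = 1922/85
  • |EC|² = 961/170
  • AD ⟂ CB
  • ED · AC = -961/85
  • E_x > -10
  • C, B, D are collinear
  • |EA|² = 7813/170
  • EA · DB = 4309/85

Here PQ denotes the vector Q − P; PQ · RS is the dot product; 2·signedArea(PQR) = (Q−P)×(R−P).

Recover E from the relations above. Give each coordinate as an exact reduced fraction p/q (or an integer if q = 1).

1. E_x = -1593/170  [ED · AC = -961/85 ∩ EA · DB = 4309/85]
2. E_y = 649/170  [ED · AC = -961/85 ∩ EA · DB = 4309/85]
   → E = (-1593/170, 649/170)

E = (-1593/170, 649/170)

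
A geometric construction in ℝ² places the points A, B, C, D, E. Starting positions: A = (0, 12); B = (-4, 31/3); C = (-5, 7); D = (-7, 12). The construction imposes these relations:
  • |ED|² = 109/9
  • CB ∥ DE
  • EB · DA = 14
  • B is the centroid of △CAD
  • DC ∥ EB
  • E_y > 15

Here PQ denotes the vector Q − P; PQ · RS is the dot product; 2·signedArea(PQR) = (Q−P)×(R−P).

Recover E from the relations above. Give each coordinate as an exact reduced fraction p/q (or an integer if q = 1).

1. E_x = -6  [DC ∥ EB ∩ CB ∥ DE]
2. E_y = 46/3  [DC ∥ EB ∩ CB ∥ DE]
   → E = (-6, 46/3)

E = (-6, 46/3)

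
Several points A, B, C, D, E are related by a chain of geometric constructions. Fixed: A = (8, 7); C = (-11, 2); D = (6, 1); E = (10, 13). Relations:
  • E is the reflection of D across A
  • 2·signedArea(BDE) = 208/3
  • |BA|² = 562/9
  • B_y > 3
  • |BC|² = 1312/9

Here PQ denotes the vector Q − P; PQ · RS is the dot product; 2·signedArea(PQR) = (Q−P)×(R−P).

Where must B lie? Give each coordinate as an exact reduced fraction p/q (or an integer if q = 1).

B = (1, 10/3)

1. B_x = 1  [line -12·x + 4·y + -4/3 = 0 ∩ |BC|² = 1312/9]
2. B_y = 10/3  [line -12·x + 4·y + -4/3 = 0 ∩ |BC|² = 1312/9]
   → B = (1, 10/3)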